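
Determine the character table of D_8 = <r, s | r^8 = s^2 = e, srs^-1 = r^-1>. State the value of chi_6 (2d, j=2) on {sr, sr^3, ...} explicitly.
Conjugacy classes: {e} of size 1, {r^4} of size 1, {r^1, r^7} of size 2, {r^2, r^6} of size 2, {r^3, r^5} of size 2, {s, sr^2, ...} of size 4, {sr, sr^3, ...} of size 4.
Character table:
  irrep \ class              {e} (size 1)  {r^4} (size 1)  {r^1, r^7} (size 2)  {r^2, r^6} (size 2)  {r^3, r^5} (size 2)  {s, sr^2, ...} (size 4)  {sr, sr^3, ...} (size 4)
  chi_1 (triv)               1             1               1                    1                    1                    1                        1                       
  chi_2 (sign: r->1, s->-1)  1             1               1                    1                    1                    -1                       -1                      
  chi_3 (r->-1, s->1)        1             1               -1                   1                    -1                   1                        -1                      
  chi_4 (r->-1, s->-1)       1             1               -1                   1                    -1                   -1                       1                       
  chi_5 (2d, j=1)            2             -2              sqrt(2)              0                    -sqrt(2)             0                        0                       
  chi_6 (2d, j=2)            2             2               0                    -2                   0                    0                        0                       
  chi_7 (2d, j=3)            2             -2              -sqrt(2)             0                    sqrt(2)              0                        0                       

Spot check: chi_6 (2d, j=2) on {sr, sr^3, ...} = 0.

Justification: D_8 has order 2*8 = 16 with 7 conjugacy classes, hence 7 irreducibles. Sum of squared dims 1 + 1 + 1 + 1 + 4 + 4 + 4 = 16 = |G|. Linear characters come from the abelianisation; the 2-dimensional irreps have character r^k -> 2*cos(2*pi*j*k/8), reflections -> 0.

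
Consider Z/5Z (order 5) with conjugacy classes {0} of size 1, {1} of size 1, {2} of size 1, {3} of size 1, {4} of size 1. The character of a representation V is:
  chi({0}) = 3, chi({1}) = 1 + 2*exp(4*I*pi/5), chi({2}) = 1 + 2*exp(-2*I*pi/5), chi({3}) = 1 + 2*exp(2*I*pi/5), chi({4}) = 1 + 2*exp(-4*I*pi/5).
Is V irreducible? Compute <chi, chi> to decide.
Not irreducible (reducible): <chi, chi> = 5 > 1.

Argument: <chi, chi> = (1/|G|) sum_C |C| * |chi(C)|^2 = (1/5)[1*|3|^2 + 1*|1 + 2*exp(4*I*pi/5)|^2 + 1*|1 + 2*exp(-2*I*pi/5)|^2 + 1*|1 + 2*exp(2*I*pi/5)|^2 + 1*|1 + 2*exp(-4*I*pi/5)|^2]
  = (1/5)[(9) + (5 + 2*exp(-4*I*pi/5) + 2*exp(4*I*pi/5)) + (5 + 2*exp(-2*I*pi/5) + 2*exp(2*I*pi/5)) + (5 + 2*exp(-2*I*pi/5) + 2*exp(2*I*pi/5)) + (5 + 2*exp(-4*I*pi/5) + 2*exp(4*I*pi/5))] = 25/5 = 5.
(Exp terms are combined using exp(i*s)*conj(exp(i*t)) = exp(i*(s-t)), and sums of them are collapsed using the identity that for every m > 1 the m distinct m-th roots of unity sum to 0, e.g. 1 + exp(2*I*pi/3) + exp(-2*I*pi/3) = 0.)
A character is irreducible iff <chi, chi> = 1, so this representation is reducible.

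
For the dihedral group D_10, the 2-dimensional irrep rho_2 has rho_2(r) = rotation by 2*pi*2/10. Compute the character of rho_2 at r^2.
chi_{rho_2}(r^2) = 2*cos(2*pi*2*2/10) = -sqrt(5)/2 - 1/2

Working: rho_2(r^2) is rotation by angle 2*pi*2*2/10, whose trace is 2*cos(2*pi*2*2/10) = -sqrt(5)/2 - 1/2.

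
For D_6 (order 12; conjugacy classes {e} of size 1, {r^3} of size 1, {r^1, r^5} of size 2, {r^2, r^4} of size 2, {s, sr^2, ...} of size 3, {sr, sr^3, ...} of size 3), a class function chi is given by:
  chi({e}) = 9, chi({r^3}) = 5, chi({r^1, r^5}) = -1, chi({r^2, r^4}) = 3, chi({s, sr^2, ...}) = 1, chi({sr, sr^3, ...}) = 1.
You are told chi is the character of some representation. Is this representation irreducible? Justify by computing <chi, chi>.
Not irreducible (reducible): <chi, chi> = 11 > 1.

Argument: <chi, chi> = (1/|G|) sum_C |C| * |chi(C)|^2 = (1/12)[1*|9|^2 + 1*|5|^2 + 2*|-1|^2 + 2*|3|^2 + 3*|1|^2 + 3*|1|^2]
  = (1/12)[(81) + (25) + (2) + (18) + (3) + (3)] = 132/12 = 11.
A character is irreducible iff <chi, chi> = 1, so this representation is reducible.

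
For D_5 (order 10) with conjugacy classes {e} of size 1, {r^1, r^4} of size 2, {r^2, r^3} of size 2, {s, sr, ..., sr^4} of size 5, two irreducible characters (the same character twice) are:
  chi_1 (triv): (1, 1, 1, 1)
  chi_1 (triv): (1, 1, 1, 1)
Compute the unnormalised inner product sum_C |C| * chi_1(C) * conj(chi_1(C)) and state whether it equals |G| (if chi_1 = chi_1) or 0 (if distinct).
Sum = 10 = |G| = 10; so <chi_1, chi_1> = 1 (norm-1 confirms irreducibility).

Why: Compute term by term over conjugacy classes (|C| * chi_1(C) * conj(chi_1(C))):
  1*(1)*conj(1) + 2*(1)*conj(1) + 2*(1)*conj(1) + 5*(1)*conj(1)
  = (1) + (2) + (2) + (5)
  = 10.
Dividing by |G| = 10 gives 10/10 = 1, matching the row-orthogonality relation <chi_1, chi_1> = [chi_1 = chi_1].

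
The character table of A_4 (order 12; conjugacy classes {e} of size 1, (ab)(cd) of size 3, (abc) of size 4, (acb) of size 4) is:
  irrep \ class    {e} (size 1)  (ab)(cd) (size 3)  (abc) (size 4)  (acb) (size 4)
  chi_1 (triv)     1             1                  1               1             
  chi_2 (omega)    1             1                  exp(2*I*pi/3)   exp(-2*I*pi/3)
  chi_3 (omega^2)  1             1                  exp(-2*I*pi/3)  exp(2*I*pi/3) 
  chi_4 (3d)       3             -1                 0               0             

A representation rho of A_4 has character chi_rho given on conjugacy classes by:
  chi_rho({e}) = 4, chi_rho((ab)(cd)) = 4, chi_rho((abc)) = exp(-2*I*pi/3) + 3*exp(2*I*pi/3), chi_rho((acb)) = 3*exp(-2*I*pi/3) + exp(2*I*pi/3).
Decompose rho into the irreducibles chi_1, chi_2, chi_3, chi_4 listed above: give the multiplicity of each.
Multiplicities: chi_1: 0, chi_2: 3, chi_3: 1, chi_4: 0.

Explanation: Use <chi_rho, chi> = (1/|G|) sum_C |C| * chi_rho(C) * conj(chi(C)) with |G| = 12 for each irreducible chi in the table:
  <chi_rho, chi_1> = (1/12)[1*(4)*conj(1) + 3*(4)*conj(1) + 4*(exp(-2*I*pi/3) + 3*exp(2*I*pi/3))*conj(1) + 4*(3*exp(-2*I*pi/3) + exp(2*I*pi/3))*conj(1)]
      = (1/12)[(4) + (12) + (4*exp(-2*I*pi/3) + 12*exp(2*I*pi/3)) + (12*exp(-2*I*pi/3) + 4*exp(2*I*pi/3))] = 0/12 = 0
  <chi_rho, chi_2> = (1/12)[1*(4)*conj(1) + 3*(4)*conj(1) + 4*(exp(-2*I*pi/3) + 3*exp(2*I*pi/3))*conj(exp(2*I*pi/3)) + 4*(3*exp(-2*I*pi/3) + exp(2*I*pi/3))*conj(exp(-2*I*pi/3))]
      = (1/12)[(4) + (12) + (12 + 4*exp(2*I*pi/3)) + (12 + 4*exp(-2*I*pi/3))] = 36/12 = 3
  <chi_rho, chi_3> = (1/12)[1*(4)*conj(1) + 3*(4)*conj(1) + 4*(exp(-2*I*pi/3) + 3*exp(2*I*pi/3))*conj(exp(-2*I*pi/3)) + 4*(3*exp(-2*I*pi/3) + exp(2*I*pi/3))*conj(exp(2*I*pi/3))]
      = (1/12)[(4) + (12) + (4 + 12*exp(-2*I*pi/3)) + (4 + 12*exp(2*I*pi/3))] = 12/12 = 1
  <chi_rho, chi_4> = (1/12)[1*(4)*conj(3) + 3*(4)*conj(-1) + 4*(exp(-2*I*pi/3) + 3*exp(2*I*pi/3))*conj(0) + 4*(3*exp(-2*I*pi/3) + exp(2*I*pi/3))*conj(0)]
      = (1/12)[(12) + (-12) + (0) + (0)] = 0/12 = 0
(Exp terms are combined using exp(i*s)*conj(exp(i*t)) = exp(i*(s-t)), and sums of them are collapsed using the identity that for every m > 1 the m distinct m-th roots of unity sum to 0, e.g. 1 + exp(2*I*pi/3) + exp(-2*I*pi/3) = 0.)
Dimension check: dim(rho) = sum (mult * dim) = 0*1 + 3*1 + 1*1 + 0*3 = 4 = chi_rho(e) = 4.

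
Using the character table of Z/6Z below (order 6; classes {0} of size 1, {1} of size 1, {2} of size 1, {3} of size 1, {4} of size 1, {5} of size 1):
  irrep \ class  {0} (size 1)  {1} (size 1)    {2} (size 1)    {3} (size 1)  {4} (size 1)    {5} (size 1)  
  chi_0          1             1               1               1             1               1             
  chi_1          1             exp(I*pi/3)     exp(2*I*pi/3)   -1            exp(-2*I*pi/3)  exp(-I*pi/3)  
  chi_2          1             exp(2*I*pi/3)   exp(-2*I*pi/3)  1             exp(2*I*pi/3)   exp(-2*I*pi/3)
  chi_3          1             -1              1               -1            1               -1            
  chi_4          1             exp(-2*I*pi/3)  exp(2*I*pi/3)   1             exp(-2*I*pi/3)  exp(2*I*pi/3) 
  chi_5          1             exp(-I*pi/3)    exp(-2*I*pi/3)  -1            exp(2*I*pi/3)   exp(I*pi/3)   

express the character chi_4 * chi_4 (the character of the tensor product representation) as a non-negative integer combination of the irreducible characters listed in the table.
chi_4 tensor chi_4 = chi_2 (all other irreducibles have multiplicity 0).

Proof sketch: The character of a tensor product is the pointwise product (chi_4 * chi_4)(C) = chi_4(C) * chi_4(C):
  {0}: (1)*(1), {1}: (exp(-2*I*pi/3))*(exp(-2*I*pi/3)), {2}: (exp(2*I*pi/3))*(exp(2*I*pi/3)), {3}: (1)*(1), {4}: (exp(-2*I*pi/3))*(exp(-2*I*pi/3)), {5}: (exp(2*I*pi/3))*(exp(2*I*pi/3))
so (chi_4 * chi_4) takes values
  {0} -> 1, {1} -> exp(2*I*pi/3), {2} -> exp(-2*I*pi/3), {3} -> 1, {4} -> exp(2*I*pi/3), {5} -> exp(-2*I*pi/3).
Now take the inner product of this character with each irreducible chi from the table, <chi_4*chi_4, chi> = (1/6) sum_C |C| (chi_4*chi_4)(C) conj(chi(C)):
  <chi_4*chi_4, chi_0> = (1/6)[1*(1)*conj(1) + 1*(exp(2*I*pi/3))*conj(1) + 1*(exp(-2*I*pi/3))*conj(1) + 1*(1)*conj(1) + 1*(exp(2*I*pi/3))*conj(1) + 1*(exp(-2*I*pi/3))*conj(1)]
      = (1/6)[(1) + (exp(2*I*pi/3)) + (exp(-2*I*pi/3)) + (1) + (exp(2*I*pi/3)) + (exp(-2*I*pi/3))] = 0/6 = 0
  <chi_4*chi_4, chi_1> = (1/6)[1*(1)*conj(1) + 1*(exp(2*I*pi/3))*conj(exp(I*pi/3)) + 1*(exp(-2*I*pi/3))*conj(exp(2*I*pi/3)) + 1*(1)*conj(-1) + 1*(exp(2*I*pi/3))*conj(exp(-2*I*pi/3)) + 1*(exp(-2*I*pi/3))*conj(exp(-I*pi/3))]
      = (1/6)[(1) + (exp(I*pi/3)) + (exp(2*I*pi/3)) + (-1) + (exp(-2*I*pi/3)) + (exp(-I*pi/3))] = 0/6 = 0
  <chi_4*chi_4, chi_2> = (1/6)[1*(1)*conj(1) + 1*(exp(2*I*pi/3))*conj(exp(2*I*pi/3)) + 1*(exp(-2*I*pi/3))*conj(exp(-2*I*pi/3)) + 1*(1)*conj(1) + 1*(exp(2*I*pi/3))*conj(exp(2*I*pi/3)) + 1*(exp(-2*I*pi/3))*conj(exp(-2*I*pi/3))]
      = (1/6)[(1) + (1) + (1) + (1) + (1) + (1)] = 6/6 = 1
  <chi_4*chi_4, chi_3> = (1/6)[1*(1)*conj(1) + 1*(exp(2*I*pi/3))*conj(-1) + 1*(exp(-2*I*pi/3))*conj(1) + 1*(1)*conj(-1) + 1*(exp(2*I*pi/3))*conj(1) + 1*(exp(-2*I*pi/3))*conj(-1)]
      = (1/6)[(1) + (-exp(2*I*pi/3)) + (exp(-2*I*pi/3)) + (-1) + (exp(2*I*pi/3)) + (-exp(-2*I*pi/3))] = 0/6 = 0
  <chi_4*chi_4, chi_4> = (1/6)[1*(1)*conj(1) + 1*(exp(2*I*pi/3))*conj(exp(-2*I*pi/3)) + 1*(exp(-2*I*pi/3))*conj(exp(2*I*pi/3)) + 1*(1)*conj(1) + 1*(exp(2*I*pi/3))*conj(exp(-2*I*pi/3)) + 1*(exp(-2*I*pi/3))*conj(exp(2*I*pi/3))]
      = (1/6)[(1) + (exp(-2*I*pi/3)) + (exp(2*I*pi/3)) + (1) + (exp(-2*I*pi/3)) + (exp(2*I*pi/3))] = 0/6 = 0
  <chi_4*chi_4, chi_5> = (1/6)[1*(1)*conj(1) + 1*(exp(2*I*pi/3))*conj(exp(-I*pi/3)) + 1*(exp(-2*I*pi/3))*conj(exp(-2*I*pi/3)) + 1*(1)*conj(-1) + 1*(exp(2*I*pi/3))*conj(exp(2*I*pi/3)) + 1*(exp(-2*I*pi/3))*conj(exp(I*pi/3))]
      = (1/6)[(1) + (-1) + (1) + (-1) + (1) + (-1)] = 0/6 = 0
(Exp terms are combined using exp(i*s)*conj(exp(i*t)) = exp(i*(s-t)), and sums of them are collapsed using the identity that for every m > 1 the m distinct m-th roots of unity sum to 0, e.g. 1 + exp(2*I*pi/3) + exp(-2*I*pi/3) = 0.)
Hence the multiplicities are chi_2: 1. Dimension check: dim(chi_4)*dim(chi_4) = 1*1 = 1 and sum (mult * dim) = 1*1 = 1.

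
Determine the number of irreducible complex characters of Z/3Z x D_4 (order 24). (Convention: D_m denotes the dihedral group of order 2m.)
15

Explanation: The number of irreducible complex representations of a finite group equals its number of conjugacy classes. For a direct product, #classes(G x H) = #classes(G) * #classes(H). Z/3Z has 3 classes (abelian), D_4 has 5 classes, so 3 * 5 = 15, so Z/3Z x D_4 (order 24) has exactly 15 irreducible complex representations.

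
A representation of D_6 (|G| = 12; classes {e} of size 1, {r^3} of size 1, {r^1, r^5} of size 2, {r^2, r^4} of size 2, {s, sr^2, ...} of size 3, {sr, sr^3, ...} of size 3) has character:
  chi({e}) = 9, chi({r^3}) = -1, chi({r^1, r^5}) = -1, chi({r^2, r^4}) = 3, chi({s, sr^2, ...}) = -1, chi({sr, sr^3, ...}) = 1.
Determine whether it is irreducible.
Not irreducible (reducible): <chi, chi> = 9 > 1.

Proof sketch: <chi, chi> = (1/|G|) sum_C |C| * |chi(C)|^2 = (1/12)[1*|9|^2 + 1*|-1|^2 + 2*|-1|^2 + 2*|3|^2 + 3*|-1|^2 + 3*|1|^2]
  = (1/12)[(81) + (1) + (2) + (18) + (3) + (3)] = 108/12 = 9.
A character is irreducible iff <chi, chi> = 1, so this representation is reducible.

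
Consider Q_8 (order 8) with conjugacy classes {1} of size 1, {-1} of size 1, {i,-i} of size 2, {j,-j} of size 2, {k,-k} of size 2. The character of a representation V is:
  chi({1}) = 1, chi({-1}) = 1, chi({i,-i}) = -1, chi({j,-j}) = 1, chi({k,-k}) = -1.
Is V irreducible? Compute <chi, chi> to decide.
Irreducible: <chi, chi> = 1.

Derivation: <chi, chi> = (1/|G|) sum_C |C| * |chi(C)|^2 = (1/8)[1*|1|^2 + 1*|1|^2 + 2*|-1|^2 + 2*|1|^2 + 2*|-1|^2]
  = (1/8)[(1) + (1) + (2) + (2) + (2)] = 8/8 = 1.
A character is irreducible iff <chi, chi> = 1, so this representation is irreducible.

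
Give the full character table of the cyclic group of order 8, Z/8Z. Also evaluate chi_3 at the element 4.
Character table of Z/8Z (irreps indexed chi_0,...,chi_7 with chi_k(m) = zeta_8^(k*m), zeta_8 = exp(2*pi*i/8)):
  irrep \ class  {0} (size 1)  {1} (size 1)    {2} (size 1)  {3} (size 1)    {4} (size 1)  {5} (size 1)    {6} (size 1)  {7} (size 1)  
  chi_0          1             1               1             1               1             1               1             1             
  chi_1          1             exp(I*pi/4)     I             exp(3*I*pi/4)   -1            exp(-3*I*pi/4)  -I            exp(-I*pi/4)  
  chi_2          1             I               -1            -I              1             I               -1            -I            
  chi_3          1             exp(3*I*pi/4)   -I            exp(I*pi/4)     -1            exp(-I*pi/4)    I             exp(-3*I*pi/4)
  chi_4          1             -1              1             -1              1             -1              1             -1            
  chi_5          1             exp(-3*I*pi/4)  I             exp(-I*pi/4)    -1            exp(I*pi/4)     -I            exp(3*I*pi/4) 
  chi_6          1             -I              -1            I               1             -I              -1            I             
  chi_7          1             exp(-I*pi/4)    -I            exp(-3*I*pi/4)  -1            exp(3*I*pi/4)   I             exp(I*pi/4)   

Spot check: chi_3(4) = zeta_8^(3*4) = zeta_8^12 = -1.

Solution. Z/8Z is abelian, so all 8 irreducible complex representations are 1-dimensional. They are given by chi_k(m) = zeta_8^(k*m) for k = 0,...,7. Row orthogonality: sum_m chi_k(m) conj(chi_l(m)) = 8 * [k = l].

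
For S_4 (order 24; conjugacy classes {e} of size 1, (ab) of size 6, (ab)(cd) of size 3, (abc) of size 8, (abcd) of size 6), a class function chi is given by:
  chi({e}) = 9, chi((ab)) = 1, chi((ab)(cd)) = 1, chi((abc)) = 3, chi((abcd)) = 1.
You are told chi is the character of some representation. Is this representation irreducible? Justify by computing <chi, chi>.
Not irreducible (reducible): <chi, chi> = 7 > 1.

Reasoning: <chi, chi> = (1/|G|) sum_C |C| * |chi(C)|^2 = (1/24)[1*|9|^2 + 6*|1|^2 + 3*|1|^2 + 8*|3|^2 + 6*|1|^2]
  = (1/24)[(81) + (6) + (3) + (72) + (6)] = 168/24 = 7.
A character is irreducible iff <chi, chi> = 1, so this representation is reducible.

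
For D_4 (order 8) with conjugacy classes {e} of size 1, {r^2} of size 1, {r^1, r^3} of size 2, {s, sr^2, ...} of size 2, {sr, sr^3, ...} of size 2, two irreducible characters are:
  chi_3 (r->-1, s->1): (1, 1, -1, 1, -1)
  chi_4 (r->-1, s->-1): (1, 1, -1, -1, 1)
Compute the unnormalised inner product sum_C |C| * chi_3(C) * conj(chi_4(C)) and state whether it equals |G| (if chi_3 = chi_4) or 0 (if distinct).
Sum = 0; so <chi_3, chi_4> = 0 (distinct irreducibles are orthogonal).

Why: Compute term by term over conjugacy classes (|C| * chi_3(C) * conj(chi_4(C))):
  1*(1)*conj(1) + 1*(1)*conj(1) + 2*(-1)*conj(-1) + 2*(1)*conj(-1) + 2*(-1)*conj(1)
  = (1) + (1) + (2) + (-2) + (-2)
  = 0.
Dividing by |G| = 8 gives 0/8 = 0, matching the row-orthogonality relation <chi_3, chi_4> = [chi_3 = chi_4].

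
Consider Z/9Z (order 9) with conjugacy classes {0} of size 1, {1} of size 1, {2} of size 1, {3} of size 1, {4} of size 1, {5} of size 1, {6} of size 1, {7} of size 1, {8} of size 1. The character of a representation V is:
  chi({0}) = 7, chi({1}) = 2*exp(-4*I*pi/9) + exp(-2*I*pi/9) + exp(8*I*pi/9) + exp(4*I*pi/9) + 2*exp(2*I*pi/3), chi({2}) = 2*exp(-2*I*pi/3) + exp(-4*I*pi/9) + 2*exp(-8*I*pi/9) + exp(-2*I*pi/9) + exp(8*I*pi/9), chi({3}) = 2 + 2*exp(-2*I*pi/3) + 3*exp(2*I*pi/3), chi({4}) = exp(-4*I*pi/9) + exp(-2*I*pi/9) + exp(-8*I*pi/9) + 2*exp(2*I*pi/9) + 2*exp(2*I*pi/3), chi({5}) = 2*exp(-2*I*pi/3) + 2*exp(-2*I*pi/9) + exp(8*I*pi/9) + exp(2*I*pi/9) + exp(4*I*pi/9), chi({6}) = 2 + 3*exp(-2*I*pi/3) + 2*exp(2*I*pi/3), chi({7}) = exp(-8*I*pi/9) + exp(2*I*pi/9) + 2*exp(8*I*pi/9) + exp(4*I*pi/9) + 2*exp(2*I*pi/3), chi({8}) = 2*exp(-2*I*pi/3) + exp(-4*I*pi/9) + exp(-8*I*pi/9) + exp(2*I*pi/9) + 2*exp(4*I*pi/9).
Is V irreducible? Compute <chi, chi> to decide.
Not irreducible (reducible): <chi, chi> = 11 > 1.

Justification: <chi, chi> = (1/|G|) sum_C |C| * |chi(C)|^2 = (1/9)[1*|7|^2 + 1*|2*exp(-4*I*pi/9) + exp(-2*I*pi/9) + exp(8*I*pi/9) + exp(4*I*pi/9) + 2*exp(2*I*pi/3)|^2 + 1*|2*exp(-2*I*pi/3) + exp(-4*I*pi/9) + 2*exp(-8*I*pi/9) + exp(-2*I*pi/9) + exp(8*I*pi/9)|^2 + 1*|2 + 2*exp(-2*I*pi/3) + 3*exp(2*I*pi/3)|^2 + 1*|exp(-4*I*pi/9) + exp(-2*I*pi/9) + exp(-8*I*pi/9) + 2*exp(2*I*pi/9) + 2*exp(2*I*pi/3)|^2 + 1*|2*exp(-2*I*pi/3) + 2*exp(-2*I*pi/9) + exp(8*I*pi/9) + exp(2*I*pi/9) + exp(4*I*pi/9)|^2 + 1*|2 + 3*exp(-2*I*pi/3) + 2*exp(2*I*pi/3)|^2 + 1*|exp(-8*I*pi/9) + exp(2*I*pi/9) + 2*exp(8*I*pi/9) + exp(4*I*pi/9) + 2*exp(2*I*pi/3)|^2 + 1*|2*exp(-2*I*pi/3) + exp(-4*I*pi/9) + exp(-8*I*pi/9) + exp(2*I*pi/9) + 2*exp(4*I*pi/9)|^2]
  = (1/9)[(49) + (11 + 6*exp(-2*I*pi/9) + 9*exp(-8*I*pi/9) + 3*exp(-2*I*pi/3) + exp(-4*I*pi/9) + exp(4*I*pi/9) + 3*exp(2*I*pi/3) + 9*exp(8*I*pi/9) + 6*exp(2*I*pi/9)) + (11 + 6*exp(-4*I*pi/9) + 9*exp(-2*I*pi/9) + 3*exp(-2*I*pi/3) + exp(-8*I*pi/9) + exp(8*I*pi/9) + 3*exp(2*I*pi/3) + 9*exp(2*I*pi/9) + 6*exp(4*I*pi/9)) + (1) + (11 + 9*exp(-4*I*pi/9) + 3*exp(-2*I*pi/3) + 6*exp(-8*I*pi/9) + exp(-2*I*pi/9) + exp(2*I*pi/9) + 6*exp(8*I*pi/9) + 3*exp(2*I*pi/3) + 9*exp(4*I*pi/9)) + (11 + 9*exp(-4*I*pi/9) + 3*exp(-2*I*pi/3) + 6*exp(-8*I*pi/9) + exp(-2*I*pi/9) + exp(2*I*pi/9) + 6*exp(8*I*pi/9) + 3*exp(2*I*pi/3) + 9*exp(4*I*pi/9)) + (1) + (11 + 6*exp(-4*I*pi/9) + 9*exp(-2*I*pi/9) + 3*exp(-2*I*pi/3) + exp(-8*I*pi/9) + exp(8*I*pi/9) + 3*exp(2*I*pi/3) + 9*exp(2*I*pi/9) + 6*exp(4*I*pi/9)) + (11 + 6*exp(-2*I*pi/9) + 9*exp(-8*I*pi/9) + 3*exp(-2*I*pi/3) + exp(-4*I*pi/9) + exp(4*I*pi/9) + 3*exp(2*I*pi/3) + 9*exp(8*I*pi/9) + 6*exp(2*I*pi/9))] = 99/9 = 11.
(Exp terms are combined using exp(i*s)*conj(exp(i*t)) = exp(i*(s-t)), and sums of them are collapsed using the identity that for every m > 1 the m distinct m-th roots of unity sum to 0, e.g. 1 + exp(2*I*pi/3) + exp(-2*I*pi/3) = 0.)
A character is irreducible iff <chi, chi> = 1, so this representation is reducible.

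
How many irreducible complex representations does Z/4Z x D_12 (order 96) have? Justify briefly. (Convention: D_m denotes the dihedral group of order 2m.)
36

Details: The number of irreducible complex representations of a finite group equals its number of conjugacy classes. For a direct product, #classes(G x H) = #classes(G) * #classes(H). Z/4Z has 4 classes (abelian), D_12 has 9 classes, so 4 * 9 = 36, so Z/4Z x D_12 (order 96) has exactly 36 irreducible complex representations.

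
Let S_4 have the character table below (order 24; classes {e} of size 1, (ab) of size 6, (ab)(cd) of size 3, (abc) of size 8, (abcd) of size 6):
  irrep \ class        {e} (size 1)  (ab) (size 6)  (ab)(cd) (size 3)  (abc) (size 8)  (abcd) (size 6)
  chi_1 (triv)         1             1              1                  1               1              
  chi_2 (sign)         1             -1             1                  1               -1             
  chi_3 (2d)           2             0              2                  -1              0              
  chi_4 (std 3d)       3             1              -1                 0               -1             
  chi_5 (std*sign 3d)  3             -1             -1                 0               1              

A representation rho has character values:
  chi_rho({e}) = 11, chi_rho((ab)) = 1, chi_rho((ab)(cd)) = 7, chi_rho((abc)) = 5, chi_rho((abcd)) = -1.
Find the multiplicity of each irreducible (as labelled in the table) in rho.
Multiplicities: chi_1: 3, chi_2: 3, chi_3: 1, chi_4: 1, chi_5: 0.

Reasoning: Use <chi_rho, chi> = (1/|G|) sum_C |C| * chi_rho(C) * conj(chi(C)) with |G| = 24 for each irreducible chi in the table:
  <chi_rho, chi_1> = (1/24)[1*(11)*conj(1) + 6*(1)*conj(1) + 3*(7)*conj(1) + 8*(5)*conj(1) + 6*(-1)*conj(1)]
      = (1/24)[(11) + (6) + (21) + (40) + (-6)] = 72/24 = 3
  <chi_rho, chi_2> = (1/24)[1*(11)*conj(1) + 6*(1)*conj(-1) + 3*(7)*conj(1) + 8*(5)*conj(1) + 6*(-1)*conj(-1)]
      = (1/24)[(11) + (-6) + (21) + (40) + (6)] = 72/24 = 3
  <chi_rho, chi_3> = (1/24)[1*(11)*conj(2) + 6*(1)*conj(0) + 3*(7)*conj(2) + 8*(5)*conj(-1) + 6*(-1)*conj(0)]
      = (1/24)[(22) + (0) + (42) + (-40) + (0)] = 24/24 = 1
  <chi_rho, chi_4> = (1/24)[1*(11)*conj(3) + 6*(1)*conj(1) + 3*(7)*conj(-1) + 8*(5)*conj(0) + 6*(-1)*conj(-1)]
      = (1/24)[(33) + (6) + (-21) + (0) + (6)] = 24/24 = 1
  <chi_rho, chi_5> = (1/24)[1*(11)*conj(3) + 6*(1)*conj(-1) + 3*(7)*conj(-1) + 8*(5)*conj(0) + 6*(-1)*conj(1)]
      = (1/24)[(33) + (-6) + (-21) + (0) + (-6)] = 0/24 = 0
Dimension check: dim(rho) = sum (mult * dim) = 3*1 + 3*1 + 1*2 + 1*3 + 0*3 = 11 = chi_rho(e) = 11.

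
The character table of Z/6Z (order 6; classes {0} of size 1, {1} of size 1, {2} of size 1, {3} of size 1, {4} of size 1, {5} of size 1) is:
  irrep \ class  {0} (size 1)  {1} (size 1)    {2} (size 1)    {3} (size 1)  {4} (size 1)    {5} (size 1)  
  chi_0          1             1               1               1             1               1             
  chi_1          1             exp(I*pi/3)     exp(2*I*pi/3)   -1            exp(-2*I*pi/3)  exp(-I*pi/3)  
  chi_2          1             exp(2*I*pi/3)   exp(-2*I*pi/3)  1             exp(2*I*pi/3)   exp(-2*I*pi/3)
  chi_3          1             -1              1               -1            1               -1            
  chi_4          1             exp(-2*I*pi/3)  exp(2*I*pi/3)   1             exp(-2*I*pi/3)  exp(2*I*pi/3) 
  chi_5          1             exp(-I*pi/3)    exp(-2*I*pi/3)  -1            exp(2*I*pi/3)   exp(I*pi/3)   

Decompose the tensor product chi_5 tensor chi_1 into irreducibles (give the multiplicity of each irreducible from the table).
chi_5 tensor chi_1 = chi_0 (all other irreducibles have multiplicity 0).

Why: The character of a tensor product is the pointwise product (chi_5 * chi_1)(C) = chi_5(C) * chi_1(C):
  {0}: (1)*(1), {1}: (exp(-I*pi/3))*(exp(I*pi/3)), {2}: (exp(-2*I*pi/3))*(exp(2*I*pi/3)), {3}: (-1)*(-1), {4}: (exp(2*I*pi/3))*(exp(-2*I*pi/3)), {5}: (exp(I*pi/3))*(exp(-I*pi/3))
so (chi_5 * chi_1) takes values
  {0} -> 1, {1} -> 1, {2} -> 1, {3} -> 1, {4} -> 1, {5} -> 1.
Now take the inner product of this character with each irreducible chi from the table, <chi_5*chi_1, chi> = (1/6) sum_C |C| (chi_5*chi_1)(C) conj(chi(C)):
  <chi_5*chi_1, chi_0> = (1/6)[1*(1)*conj(1) + 1*(1)*conj(1) + 1*(1)*conj(1) + 1*(1)*conj(1) + 1*(1)*conj(1) + 1*(1)*conj(1)]
      = (1/6)[(1) + (1) + (1) + (1) + (1) + (1)] = 6/6 = 1
  <chi_5*chi_1, chi_1> = (1/6)[1*(1)*conj(1) + 1*(1)*conj(exp(I*pi/3)) + 1*(1)*conj(exp(2*I*pi/3)) + 1*(1)*conj(-1) + 1*(1)*conj(exp(-2*I*pi/3)) + 1*(1)*conj(exp(-I*pi/3))]
      = (1/6)[(1) + (exp(-I*pi/3)) + (exp(-2*I*pi/3)) + (-1) + (exp(2*I*pi/3)) + (exp(I*pi/3))] = 0/6 = 0
  <chi_5*chi_1, chi_2> = (1/6)[1*(1)*conj(1) + 1*(1)*conj(exp(2*I*pi/3)) + 1*(1)*conj(exp(-2*I*pi/3)) + 1*(1)*conj(1) + 1*(1)*conj(exp(2*I*pi/3)) + 1*(1)*conj(exp(-2*I*pi/3))]
      = (1/6)[(1) + (exp(-2*I*pi/3)) + (exp(2*I*pi/3)) + (1) + (exp(-2*I*pi/3)) + (exp(2*I*pi/3))] = 0/6 = 0
  <chi_5*chi_1, chi_3> = (1/6)[1*(1)*conj(1) + 1*(1)*conj(-1) + 1*(1)*conj(1) + 1*(1)*conj(-1) + 1*(1)*conj(1) + 1*(1)*conj(-1)]
      = (1/6)[(1) + (-1) + (1) + (-1) + (1) + (-1)] = 0/6 = 0
  <chi_5*chi_1, chi_4> = (1/6)[1*(1)*conj(1) + 1*(1)*conj(exp(-2*I*pi/3)) + 1*(1)*conj(exp(2*I*pi/3)) + 1*(1)*conj(1) + 1*(1)*conj(exp(-2*I*pi/3)) + 1*(1)*conj(exp(2*I*pi/3))]
      = (1/6)[(1) + (exp(2*I*pi/3)) + (exp(-2*I*pi/3)) + (1) + (exp(2*I*pi/3)) + (exp(-2*I*pi/3))] = 0/6 = 0
  <chi_5*chi_1, chi_5> = (1/6)[1*(1)*conj(1) + 1*(1)*conj(exp(-I*pi/3)) + 1*(1)*conj(exp(-2*I*pi/3)) + 1*(1)*conj(-1) + 1*(1)*conj(exp(2*I*pi/3)) + 1*(1)*conj(exp(I*pi/3))]
      = (1/6)[(1) + (exp(I*pi/3)) + (exp(2*I*pi/3)) + (-1) + (exp(-2*I*pi/3)) + (exp(-I*pi/3))] = 0/6 = 0
(Exp terms are combined using exp(i*s)*conj(exp(i*t)) = exp(i*(s-t)), and sums of them are collapsed using the identity that for every m > 1 the m distinct m-th roots of unity sum to 0, e.g. 1 + exp(2*I*pi/3) + exp(-2*I*pi/3) = 0.)
Hence the multiplicities are chi_0: 1. Dimension check: dim(chi_5)*dim(chi_1) = 1*1 = 1 and sum (mult * dim) = 1*1 = 1.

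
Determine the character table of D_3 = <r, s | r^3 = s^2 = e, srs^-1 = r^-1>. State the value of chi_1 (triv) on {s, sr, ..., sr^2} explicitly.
Conjugacy classes: {e} of size 1, {r^1, r^2} of size 2, {s, sr, ..., sr^2} of size 3.
Character table:
  irrep \ class              {e} (size 1)  {r^1, r^2} (size 2)  {s, sr, ..., sr^2} (size 3)
  chi_1 (triv)               1             1                    1                          
  chi_2 (sign: r->1, s->-1)  1             1                    -1                         
  chi_3 (2d, j=1)            2             -1                   0                          

Spot check: chi_1 (triv) on {s, sr, ..., sr^2} = 1.

Justification: D_3 has order 2*3 = 6 with 3 conjugacy classes, hence 3 irreducibles. Sum of squared dims 1 + 1 + 4 = 6 = |G|. Linear characters come from the abelianisation; the 2-dimensional irreps have character r^k -> 2*cos(2*pi*j*k/3), reflections -> 0.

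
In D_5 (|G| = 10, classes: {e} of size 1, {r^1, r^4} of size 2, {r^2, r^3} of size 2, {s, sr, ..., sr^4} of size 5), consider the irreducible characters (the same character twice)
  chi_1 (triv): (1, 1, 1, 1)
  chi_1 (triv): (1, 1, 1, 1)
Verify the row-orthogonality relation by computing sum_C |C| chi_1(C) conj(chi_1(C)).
Sum = 10 = |G| = 10; so <chi_1, chi_1> = 1 (norm-1 confirms irreducibility).

Derivation: Compute term by term over conjugacy classes (|C| * chi_1(C) * conj(chi_1(C))):
  1*(1)*conj(1) + 2*(1)*conj(1) + 2*(1)*conj(1) + 5*(1)*conj(1)
  = (1) + (2) + (2) + (5)
  = 10.
Dividing by |G| = 10 gives 10/10 = 1, matching the row-orthogonality relation <chi_1, chi_1> = [chi_1 = chi_1].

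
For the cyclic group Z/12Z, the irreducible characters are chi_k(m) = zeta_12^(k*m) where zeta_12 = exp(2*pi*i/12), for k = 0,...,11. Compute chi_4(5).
chi_4(5) = zeta_12^20 = exp(-2*I*pi/3)

Explanation: chi_4(5) = zeta_12^(4*5) = zeta_12^20. Since zeta_12^12 = 1, this equals zeta_12^8 = exp(2*pi*i*8/12) = exp(-2*I*pi/3).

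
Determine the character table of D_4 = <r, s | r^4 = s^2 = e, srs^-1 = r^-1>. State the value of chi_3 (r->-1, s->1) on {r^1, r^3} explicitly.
Conjugacy classes: {e} of size 1, {r^2} of size 1, {r^1, r^3} of size 2, {s, sr^2, ...} of size 2, {sr, sr^3, ...} of size 2.
Character table:
  irrep \ class              {e} (size 1)  {r^2} (size 1)  {r^1, r^3} (size 2)  {s, sr^2, ...} (size 2)  {sr, sr^3, ...} (size 2)
  chi_1 (triv)               1             1               1                    1                        1                       
  chi_2 (sign: r->1, s->-1)  1             1               1                    -1                       -1                      
  chi_3 (r->-1, s->1)        1             1               -1                   1                        -1                      
  chi_4 (r->-1, s->-1)       1             1               -1                   -1                       1                       
  chi_5 (2d, j=1)            2             -2              0                    0                        0                       

Spot check: chi_3 (r->-1, s->1) on {r^1, r^3} = -1.

D_4 has order 2*4 = 8 with 5 conjugacy classes, hence 5 irreducibles. Sum of squared dims 1 + 1 + 1 + 1 + 4 = 8 = |G|. Linear characters come from the abelianisation; the 2-dimensional irreps have character r^k -> 2*cos(2*pi*j*k/4), reflections -> 0.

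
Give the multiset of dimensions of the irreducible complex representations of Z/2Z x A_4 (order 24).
Dimensions: 1, 1, 1, 1, 1, 1, 3, 3

Explanation: There are 8 irreducibles (= number of conjugacy classes). Their dimensions d_i satisfy sum d_i^2 = |G| = 24: 1 + 1 + 1 + 1 + 1 + 1 + 9 + 9 = 24. (For the product with Z/2Z: each of the 2 1-dim characters of Z/2Z tensors with each irrep of A_4, giving 2 copies of each A_4-dimension.)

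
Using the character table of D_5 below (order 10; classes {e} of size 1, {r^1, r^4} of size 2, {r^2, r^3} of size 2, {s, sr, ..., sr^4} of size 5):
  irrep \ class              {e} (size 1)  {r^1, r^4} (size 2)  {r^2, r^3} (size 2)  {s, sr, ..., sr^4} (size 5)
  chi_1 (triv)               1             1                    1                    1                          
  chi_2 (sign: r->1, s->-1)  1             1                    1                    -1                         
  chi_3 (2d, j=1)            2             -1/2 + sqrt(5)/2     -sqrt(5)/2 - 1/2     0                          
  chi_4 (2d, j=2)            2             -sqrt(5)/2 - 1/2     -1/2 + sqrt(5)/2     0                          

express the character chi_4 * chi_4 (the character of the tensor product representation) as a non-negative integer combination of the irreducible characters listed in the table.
chi_4 tensor chi_4 = chi_1 + chi_2 + chi_3 (all other irreducibles have multiplicity 0).

Solution. The character of a tensor product is the pointwise product (chi_4 * chi_4)(C) = chi_4(C) * chi_4(C):
  {e}: (2)*(2), {r^1, r^4}: (-sqrt(5)/2 - 1/2)*(-sqrt(5)/2 - 1/2), {r^2, r^3}: (-1/2 + sqrt(5)/2)*(-1/2 + sqrt(5)/2), {s, sr, ..., sr^4}: (0)*(0)
so (chi_4 * chi_4) takes values
  {e} -> 4, {r^1, r^4} -> sqrt(5)/2 + 3/2, {r^2, r^3} -> 3/2 - sqrt(5)/2, {s, sr, ..., sr^4} -> 0.
Now take the inner product of this character with each irreducible chi from the table, <chi_4*chi_4, chi> = (1/10) sum_C |C| (chi_4*chi_4)(C) conj(chi(C)):
  <chi_4*chi_4, chi_1> = (1/10)[1*(4)*conj(1) + 2*(sqrt(5)/2 + 3/2)*conj(1) + 2*(3/2 - sqrt(5)/2)*conj(1) + 5*(0)*conj(1)]
      = (1/10)[(4) + (sqrt(5) + 3) + (3 - sqrt(5)) + (0)] = 10/10 = 1
  <chi_4*chi_4, chi_2> = (1/10)[1*(4)*conj(1) + 2*(sqrt(5)/2 + 3/2)*conj(1) + 2*(3/2 - sqrt(5)/2)*conj(1) + 5*(0)*conj(-1)]
      = (1/10)[(4) + (sqrt(5) + 3) + (3 - sqrt(5)) + (0)] = 10/10 = 1
  <chi_4*chi_4, chi_3> = (1/10)[1*(4)*conj(2) + 2*(sqrt(5)/2 + 3/2)*conj(-1/2 + sqrt(5)/2) + 2*(3/2 - sqrt(5)/2)*conj(-sqrt(5)/2 - 1/2) + 5*(0)*conj(0)]
      = (1/10)[(8) + (1 + sqrt(5)) + (1 - sqrt(5)) + (0)] = 10/10 = 1
  <chi_4*chi_4, chi_4> = (1/10)[1*(4)*conj(2) + 2*(sqrt(5)/2 + 3/2)*conj(-sqrt(5)/2 - 1/2) + 2*(3/2 - sqrt(5)/2)*conj(-1/2 + sqrt(5)/2) + 5*(0)*conj(0)]
      = (1/10)[(8) + (-2*sqrt(5) - 4) + (-4 + 2*sqrt(5)) + (0)] = 0/10 = 0
Hence the multiplicities are chi_1: 1, chi_2: 1, chi_3: 1. Dimension check: dim(chi_4)*dim(chi_4) = 2*2 = 4 and sum (mult * dim) = 1*1 + 1*1 + 1*2 = 4.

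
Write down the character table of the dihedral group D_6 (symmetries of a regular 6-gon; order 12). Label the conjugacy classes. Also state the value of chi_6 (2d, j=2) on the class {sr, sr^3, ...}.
Conjugacy classes: {e} of size 1, {r^3} of size 1, {r^1, r^5} of size 2, {r^2, r^4} of size 2, {s, sr^2, ...} of size 3, {sr, sr^3, ...} of size 3.
Character table:
  irrep \ class              {e} (size 1)  {r^3} (size 1)  {r^1, r^5} (size 2)  {r^2, r^4} (size 2)  {s, sr^2, ...} (size 3)  {sr, sr^3, ...} (size 3)
  chi_1 (triv)               1             1               1                    1                    1                        1                       
  chi_2 (sign: r->1, s->-1)  1             1               1                    1                    -1                       -1                      
  chi_3 (r->-1, s->1)        1             -1              -1                   1                    1                        -1                      
  chi_4 (r->-1, s->-1)       1             -1              -1                   1                    -1                       1                       
  chi_5 (2d, j=1)            2             -2              1                    -1                   0                        0                       
  chi_6 (2d, j=2)            2             2               -1                   -1                   0                        0                       

Spot check: chi_6 (2d, j=2) on {sr, sr^3, ...} = 0.

D_6 has order 2*6 = 12 with 6 conjugacy classes, hence 6 irreducibles. Sum of squared dims 1 + 1 + 1 + 1 + 4 + 4 = 12 = |G|. Linear characters come from the abelianisation; the 2-dimensional irreps have character r^k -> 2*cos(2*pi*j*k/6), reflections -> 0.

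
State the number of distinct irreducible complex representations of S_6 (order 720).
11

Solution. The number of irreducible complex representations of a finite group equals its number of conjugacy classes. Conjugacy classes in S_6 correspond to cycle types, i.e. partitions of 6; there are p(6) = 11 of them, so S_6 (order 720) has exactly 11 irreducible complex representations.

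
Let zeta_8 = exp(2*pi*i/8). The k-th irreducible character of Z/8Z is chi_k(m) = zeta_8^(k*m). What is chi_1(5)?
chi_1(5) = zeta_8^5 = exp(-3*I*pi/4)

Working: chi_1(5) = zeta_8^(1*5) = zeta_8^5. Since zeta_8^8 = 1, this equals zeta_8^5 = exp(2*pi*i*5/8) = exp(-3*I*pi/4).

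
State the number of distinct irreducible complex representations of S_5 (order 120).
7

The number of irreducible complex representations of a finite group equals its number of conjugacy classes. Conjugacy classes in S_5 correspond to cycle types, i.e. partitions of 5; there are p(5) = 7 of them, so S_5 (order 120) has exactly 7 irreducible complex representations.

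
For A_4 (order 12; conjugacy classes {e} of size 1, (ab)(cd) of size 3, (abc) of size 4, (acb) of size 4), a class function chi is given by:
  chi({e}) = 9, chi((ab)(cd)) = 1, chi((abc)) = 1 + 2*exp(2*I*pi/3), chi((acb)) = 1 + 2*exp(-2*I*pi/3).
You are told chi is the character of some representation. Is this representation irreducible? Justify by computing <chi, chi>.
Not irreducible (reducible): <chi, chi> = 9 > 1.

Why: <chi, chi> = (1/|G|) sum_C |C| * |chi(C)|^2 = (1/12)[1*|9|^2 + 3*|1|^2 + 4*|1 + 2*exp(2*I*pi/3)|^2 + 4*|1 + 2*exp(-2*I*pi/3)|^2]
  = (1/12)[(81) + (3) + (12) + (12)] = 108/12 = 9.
(Exp terms are combined using exp(i*s)*conj(exp(i*t)) = exp(i*(s-t)), and sums of them are collapsed using the identity that for every m > 1 the m distinct m-th roots of unity sum to 0, e.g. 1 + exp(2*I*pi/3) + exp(-2*I*pi/3) = 0.)
A character is irreducible iff <chi, chi> = 1, so this representation is reducible.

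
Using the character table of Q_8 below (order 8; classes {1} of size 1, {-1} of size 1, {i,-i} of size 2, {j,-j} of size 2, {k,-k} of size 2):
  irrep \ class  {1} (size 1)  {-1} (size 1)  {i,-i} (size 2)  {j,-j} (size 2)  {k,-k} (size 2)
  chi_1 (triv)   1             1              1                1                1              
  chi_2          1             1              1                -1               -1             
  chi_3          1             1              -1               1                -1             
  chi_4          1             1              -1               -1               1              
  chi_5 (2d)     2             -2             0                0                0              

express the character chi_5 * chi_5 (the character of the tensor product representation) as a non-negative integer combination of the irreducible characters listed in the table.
chi_5 tensor chi_5 = chi_1 + chi_2 + chi_3 + chi_4 (all other irreducibles have multiplicity 0).

Working: The character of a tensor product is the pointwise product (chi_5 * chi_5)(C) = chi_5(C) * chi_5(C):
  {1}: (2)*(2), {-1}: (-2)*(-2), {i,-i}: (0)*(0), {j,-j}: (0)*(0), {k,-k}: (0)*(0)
so (chi_5 * chi_5) takes values
  {1} -> 4, {-1} -> 4, {i,-i} -> 0, {j,-j} -> 0, {k,-k} -> 0.
Now take the inner product of this character with each irreducible chi from the table, <chi_5*chi_5, chi> = (1/8) sum_C |C| (chi_5*chi_5)(C) conj(chi(C)):
  <chi_5*chi_5, chi_1> = (1/8)[1*(4)*conj(1) + 1*(4)*conj(1) + 2*(0)*conj(1) + 2*(0)*conj(1) + 2*(0)*conj(1)]
      = (1/8)[(4) + (4) + (0) + (0) + (0)] = 8/8 = 1
  <chi_5*chi_5, chi_2> = (1/8)[1*(4)*conj(1) + 1*(4)*conj(1) + 2*(0)*conj(1) + 2*(0)*conj(-1) + 2*(0)*conj(-1)]
      = (1/8)[(4) + (4) + (0) + (0) + (0)] = 8/8 = 1
  <chi_5*chi_5, chi_3> = (1/8)[1*(4)*conj(1) + 1*(4)*conj(1) + 2*(0)*conj(-1) + 2*(0)*conj(1) + 2*(0)*conj(-1)]
      = (1/8)[(4) + (4) + (0) + (0) + (0)] = 8/8 = 1
  <chi_5*chi_5, chi_4> = (1/8)[1*(4)*conj(1) + 1*(4)*conj(1) + 2*(0)*conj(-1) + 2*(0)*conj(-1) + 2*(0)*conj(1)]
      = (1/8)[(4) + (4) + (0) + (0) + (0)] = 8/8 = 1
  <chi_5*chi_5, chi_5> = (1/8)[1*(4)*conj(2) + 1*(4)*conj(-2) + 2*(0)*conj(0) + 2*(0)*conj(0) + 2*(0)*conj(0)]
      = (1/8)[(8) + (-8) + (0) + (0) + (0)] = 0/8 = 0
Hence the multiplicities are chi_1: 1, chi_2: 1, chi_3: 1, chi_4: 1. Dimension check: dim(chi_5)*dim(chi_5) = 2*2 = 4 and sum (mult * dim) = 1*1 + 1*1 + 1*1 + 1*1 = 4.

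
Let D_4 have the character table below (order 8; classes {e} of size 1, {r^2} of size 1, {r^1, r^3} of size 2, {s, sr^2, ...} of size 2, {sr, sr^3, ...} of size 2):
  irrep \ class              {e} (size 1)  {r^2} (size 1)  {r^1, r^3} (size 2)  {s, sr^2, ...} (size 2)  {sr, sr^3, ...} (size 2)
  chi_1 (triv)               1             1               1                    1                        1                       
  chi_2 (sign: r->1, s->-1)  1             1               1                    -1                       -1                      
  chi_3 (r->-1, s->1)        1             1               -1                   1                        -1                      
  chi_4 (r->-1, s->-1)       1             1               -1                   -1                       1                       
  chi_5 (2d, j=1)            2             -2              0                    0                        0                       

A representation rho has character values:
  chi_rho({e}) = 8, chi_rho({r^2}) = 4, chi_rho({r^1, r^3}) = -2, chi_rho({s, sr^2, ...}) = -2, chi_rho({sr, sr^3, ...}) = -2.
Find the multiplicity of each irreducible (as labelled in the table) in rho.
Multiplicities: chi_1: 0, chi_2: 2, chi_3: 2, chi_4: 2, chi_5: 1.

Derivation: Use <chi_rho, chi> = (1/|G|) sum_C |C| * chi_rho(C) * conj(chi(C)) with |G| = 8 for each irreducible chi in the table:
  <chi_rho, chi_1> = (1/8)[1*(8)*conj(1) + 1*(4)*conj(1) + 2*(-2)*conj(1) + 2*(-2)*conj(1) + 2*(-2)*conj(1)]
      = (1/8)[(8) + (4) + (-4) + (-4) + (-4)] = 0/8 = 0
  <chi_rho, chi_2> = (1/8)[1*(8)*conj(1) + 1*(4)*conj(1) + 2*(-2)*conj(1) + 2*(-2)*conj(-1) + 2*(-2)*conj(-1)]
      = (1/8)[(8) + (4) + (-4) + (4) + (4)] = 16/8 = 2
  <chi_rho, chi_3> = (1/8)[1*(8)*conj(1) + 1*(4)*conj(1) + 2*(-2)*conj(-1) + 2*(-2)*conj(1) + 2*(-2)*conj(-1)]
      = (1/8)[(8) + (4) + (4) + (-4) + (4)] = 16/8 = 2
  <chi_rho, chi_4> = (1/8)[1*(8)*conj(1) + 1*(4)*conj(1) + 2*(-2)*conj(-1) + 2*(-2)*conj(-1) + 2*(-2)*conj(1)]
      = (1/8)[(8) + (4) + (4) + (4) + (-4)] = 16/8 = 2
  <chi_rho, chi_5> = (1/8)[1*(8)*conj(2) + 1*(4)*conj(-2) + 2*(-2)*conj(0) + 2*(-2)*conj(0) + 2*(-2)*conj(0)]
      = (1/8)[(16) + (-8) + (0) + (0) + (0)] = 8/8 = 1
Dimension check: dim(rho) = sum (mult * dim) = 0*1 + 2*1 + 2*1 + 2*1 + 1*2 = 8 = chi_rho(e) = 8.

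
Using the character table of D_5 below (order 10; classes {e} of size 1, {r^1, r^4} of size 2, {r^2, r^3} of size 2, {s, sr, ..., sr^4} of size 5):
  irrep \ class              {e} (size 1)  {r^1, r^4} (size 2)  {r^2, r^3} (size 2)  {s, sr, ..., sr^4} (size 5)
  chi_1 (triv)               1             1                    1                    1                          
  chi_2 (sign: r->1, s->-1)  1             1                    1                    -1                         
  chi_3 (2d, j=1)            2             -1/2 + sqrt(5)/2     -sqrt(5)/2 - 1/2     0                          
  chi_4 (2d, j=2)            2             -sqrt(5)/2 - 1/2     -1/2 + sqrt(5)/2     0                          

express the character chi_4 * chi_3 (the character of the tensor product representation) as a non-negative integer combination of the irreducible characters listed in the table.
chi_4 tensor chi_3 = chi_3 + chi_4 (all other irreducibles have multiplicity 0).

Details: The character of a tensor product is the pointwise product (chi_4 * chi_3)(C) = chi_4(C) * chi_3(C):
  {e}: (2)*(2), {r^1, r^4}: (-sqrt(5)/2 - 1/2)*(-1/2 + sqrt(5)/2), {r^2, r^3}: (-1/2 + sqrt(5)/2)*(-sqrt(5)/2 - 1/2), {s, sr, ..., sr^4}: (0)*(0)
so (chi_4 * chi_3) takes values
  {e} -> 4, {r^1, r^4} -> -1, {r^2, r^3} -> -1, {s, sr, ..., sr^4} -> 0.
Now take the inner product of this character with each irreducible chi from the table, <chi_4*chi_3, chi> = (1/10) sum_C |C| (chi_4*chi_3)(C) conj(chi(C)):
  <chi_4*chi_3, chi_1> = (1/10)[1*(4)*conj(1) + 2*(-1)*conj(1) + 2*(-1)*conj(1) + 5*(0)*conj(1)]
      = (1/10)[(4) + (-2) + (-2) + (0)] = 0/10 = 0
  <chi_4*chi_3, chi_2> = (1/10)[1*(4)*conj(1) + 2*(-1)*conj(1) + 2*(-1)*conj(1) + 5*(0)*conj(-1)]
      = (1/10)[(4) + (-2) + (-2) + (0)] = 0/10 = 0
  <chi_4*chi_3, chi_3> = (1/10)[1*(4)*conj(2) + 2*(-1)*conj(-1/2 + sqrt(5)/2) + 2*(-1)*conj(-sqrt(5)/2 - 1/2) + 5*(0)*conj(0)]
      = (1/10)[(8) + (1 - sqrt(5)) + (1 + sqrt(5)) + (0)] = 10/10 = 1
  <chi_4*chi_3, chi_4> = (1/10)[1*(4)*conj(2) + 2*(-1)*conj(-sqrt(5)/2 - 1/2) + 2*(-1)*conj(-1/2 + sqrt(5)/2) + 5*(0)*conj(0)]
      = (1/10)[(8) + (1 + sqrt(5)) + (1 - sqrt(5)) + (0)] = 10/10 = 1
Hence the multiplicities are chi_3: 1, chi_4: 1. Dimension check: dim(chi_4)*dim(chi_3) = 2*2 = 4 and sum (mult * dim) = 1*2 + 1*2 = 4.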